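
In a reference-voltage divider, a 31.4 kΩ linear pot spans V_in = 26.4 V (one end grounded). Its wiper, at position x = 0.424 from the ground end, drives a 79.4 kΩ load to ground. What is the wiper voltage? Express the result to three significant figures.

V_out ≈ 10.2 V

The pot divides into 18.09 kΩ above the wiper and 13.31 kΩ below.
(x·R_p) ‖ R_L = 11.40 kΩ.
V_out = 26.4 × 11.40/(18.09 + 11.40) = 10.21 V.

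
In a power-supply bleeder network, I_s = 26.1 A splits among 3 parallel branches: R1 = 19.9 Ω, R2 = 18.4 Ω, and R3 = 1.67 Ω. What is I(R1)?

Total conductance ΣG = 1/19.9 + 1/18.4 + 1/1.67 = 0.7034 (units of 1/Ω).
Current divider: I(R1) = I_s · G_k/ΣG = 26.1 × (0.05025/0.7034) = 26.1 × 0.07144 = 1.865 A.

I ≈ 1.86 A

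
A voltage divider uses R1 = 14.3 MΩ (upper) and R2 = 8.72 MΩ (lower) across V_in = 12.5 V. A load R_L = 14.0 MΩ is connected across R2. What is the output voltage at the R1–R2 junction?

First combine the lower leg with the load: R2 ‖ R_L = 5.373 MΩ.
Now apply the divider: V_out = 12.5 × 0.2731 = 3.414 V.

V_out ≈ 3.41 V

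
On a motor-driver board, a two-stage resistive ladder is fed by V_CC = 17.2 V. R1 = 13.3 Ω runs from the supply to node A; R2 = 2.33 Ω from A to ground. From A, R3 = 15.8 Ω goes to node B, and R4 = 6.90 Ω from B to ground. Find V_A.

V_A ≈ 2.36 V

Looking into the second stage from A: R3 + R4 = 22.70 Ω appears in parallel with R2.
R2 ‖ (R3+R4) = 2.113 Ω.
First divider: V_A = V_CC · 2.113/(13.3 + 2.113) = 2.358 V.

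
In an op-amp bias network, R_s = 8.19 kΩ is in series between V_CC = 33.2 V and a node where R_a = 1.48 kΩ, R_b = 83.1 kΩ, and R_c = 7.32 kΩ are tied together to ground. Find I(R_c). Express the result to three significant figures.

I ≈ 0.585 mA

Equivalent of the parallel group: R_p = 1.213 kΩ.
V_A by voltage divider: V_A = 33.2 × 1.213/(8.19 + 1.213) = 4.283 V.
I(R_c) = V_A / R_c = 4.283/7.32 = 0.5851 mA.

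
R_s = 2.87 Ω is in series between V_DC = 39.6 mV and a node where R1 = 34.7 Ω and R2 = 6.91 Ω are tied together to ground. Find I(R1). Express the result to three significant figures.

Equivalent of the parallel group: R_p = 5.762 Ω.
V_A = 39.6 × 5.762/8.632 = 26.43 mV.
Branch current I = V_A/R1 = 26.43/34.7 = 0.7618 mA.

I ≈ 0.762 mA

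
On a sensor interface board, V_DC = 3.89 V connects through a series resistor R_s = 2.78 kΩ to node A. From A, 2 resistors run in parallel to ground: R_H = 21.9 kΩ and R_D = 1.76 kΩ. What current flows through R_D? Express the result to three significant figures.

I ≈ 0.817 mA

Combine the parallel branches: R_p = (1/21.9 + 1/1.76)⁻¹ = 1.629 kΩ.
Node voltage V_A = V_DC · R_p/(R_s + R_p) = 3.89 × 0.3695 = 1.437 V.
I(R_D) = V_A / R_D = 1.437/1.76 = 0.8166 mA.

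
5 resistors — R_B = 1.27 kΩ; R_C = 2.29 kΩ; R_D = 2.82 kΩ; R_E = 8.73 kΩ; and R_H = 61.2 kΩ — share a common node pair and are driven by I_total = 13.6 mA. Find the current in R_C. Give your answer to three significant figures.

I ≈ 3.47 mA

ΣG = 1/1.27 + 1/2.29 + 1/2.82 + 1/8.73 + 1/61.2 = 1.710.
Current divider: I(R_C) = I_total · G_k/ΣG = 13.6 × (0.4367/1.710) = 13.6 × 0.2554 = 3.474 mA.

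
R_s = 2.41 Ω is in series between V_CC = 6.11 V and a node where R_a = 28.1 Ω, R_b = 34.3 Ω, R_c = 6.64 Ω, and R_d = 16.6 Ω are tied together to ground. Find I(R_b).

I ≈ 0.107 A

Equivalent of the parallel group: R_p = 3.629 Ω.
V_A by voltage divider: V_A = 6.11 × 3.629/(2.41 + 3.629) = 3.672 V.
I(R_b) = V_A / R_b = 3.672/34.3 = 0.1070 A.
(Check via current divider: I_total = 1.012 A; share G_k/ΣG = 0.1058 → same result.)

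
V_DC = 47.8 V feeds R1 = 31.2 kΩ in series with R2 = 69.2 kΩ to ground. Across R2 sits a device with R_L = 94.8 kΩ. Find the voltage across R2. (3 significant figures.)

The load sits in parallel with R2, giving an effective lower resistance R2' = R2·R_L/(R2+R_L) = 40.00 kΩ.
Then V_out = V_DC · R2'/(R1 + R2') = 47.8 × 40.00/71.20 = 26.85 V.

V_out ≈ 26.9 V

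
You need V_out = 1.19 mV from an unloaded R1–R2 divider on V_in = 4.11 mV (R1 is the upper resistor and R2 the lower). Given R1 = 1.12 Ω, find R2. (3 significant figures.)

R2 ≈ 0.456 Ω

The divider ratio is R2/(R1+R2) = 1.19/4.11 = 0.2895.
R2 = R1 · 0.2895/(1 − 0.2895) = 0.4564 Ω.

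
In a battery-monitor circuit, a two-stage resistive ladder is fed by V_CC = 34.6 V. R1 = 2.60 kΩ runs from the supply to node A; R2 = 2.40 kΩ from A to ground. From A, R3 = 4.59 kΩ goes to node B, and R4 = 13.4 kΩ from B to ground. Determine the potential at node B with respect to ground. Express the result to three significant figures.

Node A sees R2 in parallel with the series input of stage 2, R3 + R4 = 17.99 kΩ.
R2 ‖ (R3+R4) = 2.118 kΩ.
V_A = 34.6 × 2.118/(2.60 + 2.118) = 15.53 V.
Then the unloaded second divider: V_B = V_A × R4/(R3+R4) = 15.53 × 0.7449 = 11.57 V.

V_B ≈ 11.6 V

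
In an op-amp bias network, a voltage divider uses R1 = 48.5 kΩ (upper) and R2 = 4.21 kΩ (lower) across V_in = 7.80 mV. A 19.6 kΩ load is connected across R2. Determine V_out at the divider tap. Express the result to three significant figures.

V_out ≈ 0.520 mV

The load sits in parallel with R2, giving an effective lower resistance R2' = R2·R_L/(R2+R_L) = 3.466 kΩ.
Now apply the divider: V_out = 7.80 × 0.06669 = 0.5202 mV.
(Unloaded it would be 0.623 mV; the load pulls it down.)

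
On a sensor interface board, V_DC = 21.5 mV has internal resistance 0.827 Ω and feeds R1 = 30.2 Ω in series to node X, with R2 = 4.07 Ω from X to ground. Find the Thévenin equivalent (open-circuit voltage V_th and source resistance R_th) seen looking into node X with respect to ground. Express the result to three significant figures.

R1' = 0.827 + 30.2 = 31.03 Ω (source resistance + R1).
Open-circuit (no load on X): V_th = V_DC · R2/(R1' + R2) = 21.5 × 4.07/(31.03 + 4.07) = 2.493 mV.
Looking into X with the source shorted: R_th = R1'·R2/(R1'+R2) = 31.03 × 4.07/35.10 = 3.598 Ω.

V_th ≈ 2.49 mV, R_th ≈ 3.60 Ω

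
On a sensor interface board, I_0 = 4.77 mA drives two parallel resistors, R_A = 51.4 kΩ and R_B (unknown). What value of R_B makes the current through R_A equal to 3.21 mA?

In a two-way split, I_A/I_0 = R_B/(R_A + R_B).
With f = 0.6730, R_B = R_A · f/(1−f) = 51.4 × 2.058 = 105.8 kΩ.

R_B ≈ 106 kΩ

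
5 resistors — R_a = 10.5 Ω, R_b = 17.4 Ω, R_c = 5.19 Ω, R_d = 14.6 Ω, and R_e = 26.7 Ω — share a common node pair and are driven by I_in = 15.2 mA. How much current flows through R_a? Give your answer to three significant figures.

Total conductance ΣG = 1/10.5 + 1/17.4 + 1/5.19 + 1/14.6 + 1/26.7 = 0.4513 (units of 1/Ω).
R_a takes the fraction G_k/ΣG = 0.09524/0.4513 = 0.2110, so I = 15.2 × 0.2110 = 3.207 mA.

I ≈ 3.21 mA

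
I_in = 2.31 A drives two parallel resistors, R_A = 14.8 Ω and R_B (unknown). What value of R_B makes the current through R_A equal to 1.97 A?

In a two-way split, I_A/I_in = R_B/(R_A + R_B).
1.97/2.31 = R_B/(R_A + R_B) → R_B = R_A · (0.8528)/(1 − 0.8528) = 14.8 × 5.794 = 85.75 Ω.

R_B ≈ 85.8 Ω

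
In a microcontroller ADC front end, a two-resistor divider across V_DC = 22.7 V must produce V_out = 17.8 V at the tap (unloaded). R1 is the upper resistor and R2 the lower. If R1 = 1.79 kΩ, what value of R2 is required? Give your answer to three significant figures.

R2 ≈ 6.50 kΩ

The divider ratio is R2/(R1+R2) = 17.8/22.7 = 0.7841.
R2 = R1 · 0.7841/(1 − 0.7841) = 6.502 kΩ.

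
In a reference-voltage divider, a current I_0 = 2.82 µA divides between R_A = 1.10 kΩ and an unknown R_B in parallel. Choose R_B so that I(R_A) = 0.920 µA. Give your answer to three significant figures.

R_B ≈ 0.533 kΩ

The fraction through R_A equals R_B/(R_A+R_B).
0.920/2.82 = R_B/(R_A + R_B) → R_B = R_A · (0.3262)/(1 − 0.3262) = 1.10 × 0.4842 = 0.5326 kΩ.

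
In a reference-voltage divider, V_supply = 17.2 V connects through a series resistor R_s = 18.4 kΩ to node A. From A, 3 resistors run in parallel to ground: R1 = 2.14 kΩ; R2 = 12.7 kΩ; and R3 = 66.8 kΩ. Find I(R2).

I ≈ 0.120 mA

Combine the parallel branches: R_p = (1/2.14 + 1/12.7 + 1/66.8)⁻¹ = 1.783 kΩ.
Node voltage V_A = V_supply · R_p/(R_s + R_p) = 17.2 × 0.08832 = 1.519 V.
I(R2) = V_A / R2 = 1.519/12.7 = 0.1196 mA.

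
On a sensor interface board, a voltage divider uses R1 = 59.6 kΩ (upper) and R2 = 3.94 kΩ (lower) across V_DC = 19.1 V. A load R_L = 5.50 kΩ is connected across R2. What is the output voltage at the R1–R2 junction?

The load sits in parallel with R2, giving an effective lower resistance R2' = R2·R_L/(R2+R_L) = 2.296 kΩ.
Voltage divider with the loaded lower leg: V_out = 19.1 × 2.296/(59.6 + 2.296) = 19.1 × 0.03709 = 0.7084 V.

V_out ≈ 0.708 V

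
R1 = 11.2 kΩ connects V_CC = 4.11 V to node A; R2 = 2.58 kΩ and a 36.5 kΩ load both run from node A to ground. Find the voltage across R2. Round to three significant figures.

The load sits in parallel with R2, giving an effective lower resistance R2' = R2·R_L/(R2+R_L) = 2.410 kΩ.
Voltage divider with the loaded lower leg: V_out = 4.11 × 2.410/(11.2 + 2.410) = 4.11 × 0.1771 = 0.7277 V.
(Unloaded it would be 0.770 V; the load pulls it down.)

V_out ≈ 0.728 V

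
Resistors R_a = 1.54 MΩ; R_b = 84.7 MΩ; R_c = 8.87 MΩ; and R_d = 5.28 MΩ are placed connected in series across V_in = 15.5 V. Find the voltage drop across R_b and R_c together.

Total series resistance ΣR = 1.54 + 84.7 + 8.87 + 5.28 = 100.4 MΩ.
R_{R_b..R_c} = 84.7 + 8.87 = 93.57 MΩ.
By the voltage-divider rule, V = 15.5 × 93.57/100.4 = 14.45 V.

V ≈ 14.4 V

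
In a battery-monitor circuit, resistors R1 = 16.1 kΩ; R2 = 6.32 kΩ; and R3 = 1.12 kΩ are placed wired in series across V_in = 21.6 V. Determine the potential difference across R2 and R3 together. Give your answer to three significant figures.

Series total: ΣR = 16.1 + 6.32 + 1.12 = 23.54 kΩ.
R_{R2..R3} = 6.32 + 1.12 = 7.440 kΩ.
V = V_in · R/ΣR = 21.6 × 0.3161 = 6.827 V.

V ≈ 6.83 V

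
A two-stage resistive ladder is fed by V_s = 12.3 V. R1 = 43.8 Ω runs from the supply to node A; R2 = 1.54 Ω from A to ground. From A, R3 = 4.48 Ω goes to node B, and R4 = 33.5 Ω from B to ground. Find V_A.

Looking into the second stage from A: R3 + R4 = 37.98 Ω appears in parallel with R2.
R2 ‖ (R3+R4) = 1.480 Ω.
First divider: V_A = V_s · 1.480/(43.8 + 1.480) = 0.4020 V.

V_A ≈ 0.402 V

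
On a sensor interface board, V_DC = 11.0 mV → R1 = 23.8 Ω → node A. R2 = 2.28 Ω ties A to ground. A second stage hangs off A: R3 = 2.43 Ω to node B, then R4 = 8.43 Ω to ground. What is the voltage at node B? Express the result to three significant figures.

Node A sees R2 in parallel with the series input of stage 2, R3 + R4 = 10.86 Ω.
R2 ‖ (R3+R4) = 1.884 Ω.
So V_A = 11.0 × 0.07337 = 0.8070 mV.
Then the unloaded second divider: V_B = V_A × R4/(R3+R4) = 0.8070 × 0.7762 = 0.6265 mV.

V_B ≈ 0.626 mV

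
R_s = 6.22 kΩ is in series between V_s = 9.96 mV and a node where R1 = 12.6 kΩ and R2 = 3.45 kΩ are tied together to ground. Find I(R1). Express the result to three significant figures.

Equivalent of the parallel group: R_p = 2.708 kΩ.
Node voltage V_A = V_s · R_p/(R_s + R_p) = 9.96 × 0.3033 = 3.021 mV.
I(R1) = V_A / R1 = 3.021/12.6 = 0.2398 µA.

I ≈ 0.240 µA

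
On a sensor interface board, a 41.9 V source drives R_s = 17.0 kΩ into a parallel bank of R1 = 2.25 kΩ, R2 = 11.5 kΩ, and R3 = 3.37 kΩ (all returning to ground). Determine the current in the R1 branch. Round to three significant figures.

Combine the parallel branches: R_p = (1/2.25 + 1/11.5 + 1/3.37)⁻¹ = 1.208 kΩ.
Node voltage V_A = V_DC · R_p/(R_s + R_p) = 41.9 × 0.06632 = 2.779 V.
I(R1) = V_A / R1 = 2.779/2.25 = 1.235 mA.

I ≈ 1.24 mA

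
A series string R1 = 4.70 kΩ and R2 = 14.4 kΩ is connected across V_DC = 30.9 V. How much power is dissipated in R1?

P ≈ 12.3 mW

ΣR = 19.10 kΩ → I = 30.9/19.10 = 1.618 mA.
P = I²R = 2.617 × 4.70 = 12.30 mW.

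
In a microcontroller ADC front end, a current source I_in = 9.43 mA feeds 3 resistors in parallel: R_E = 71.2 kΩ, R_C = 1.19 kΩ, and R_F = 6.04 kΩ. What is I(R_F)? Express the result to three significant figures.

ΣG = 1/71.2 + 1/1.19 + 1/6.04 = 1.020.
R_F takes the fraction G_k/ΣG = 0.1656/1.020 = 0.1623, so I = 9.43 × 0.1623 = 1.531 mA.

I ≈ 1.53 mA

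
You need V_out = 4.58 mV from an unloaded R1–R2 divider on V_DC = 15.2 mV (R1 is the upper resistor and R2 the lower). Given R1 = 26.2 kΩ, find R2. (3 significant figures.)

Required fraction k = V_out/V_DC = 0.3013.
So R2 = R1 · V_out/(V_DC − V_out) = 26.2 × 4.58/(15.2 − 4.58) = 26.2 × 0.4313 = 11.30 kΩ.

R2 ≈ 11.3 kΩ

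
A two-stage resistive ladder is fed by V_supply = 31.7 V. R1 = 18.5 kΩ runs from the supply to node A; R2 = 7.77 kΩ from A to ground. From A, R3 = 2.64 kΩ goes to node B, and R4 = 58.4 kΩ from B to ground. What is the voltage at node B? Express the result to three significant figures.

The second stage (R3 + R4 = 61.04 kΩ) loads node A in parallel with R2.
Effective lower resistance at A: R2 ‖ 61.04 = 6.893 kΩ.
First divider: V_A = V_supply · 6.893/(18.5 + 6.893) = 8.605 V.
Then the unloaded second divider: V_B = V_A × R4/(R3+R4) = 8.605 × 0.9567 = 8.233 V.

V_B ≈ 8.23 V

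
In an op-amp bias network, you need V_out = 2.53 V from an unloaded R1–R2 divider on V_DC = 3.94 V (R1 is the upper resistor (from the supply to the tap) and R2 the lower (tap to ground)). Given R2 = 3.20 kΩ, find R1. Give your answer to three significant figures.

Required fraction k = V_out/V_DC = 0.6421.
R1 = R2·(1/k − 1) = 3.20 × 0.5573 = 1.783 kΩ.

R1 ≈ 1.78 kΩ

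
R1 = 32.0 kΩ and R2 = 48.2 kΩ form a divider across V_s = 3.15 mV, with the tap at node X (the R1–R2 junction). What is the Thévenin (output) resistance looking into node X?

Zeroing V_s shorts the top of R1 to ground, so R_th = R1 ‖ R2 = 19.23 kΩ.

R_th ≈ 19.2 kΩ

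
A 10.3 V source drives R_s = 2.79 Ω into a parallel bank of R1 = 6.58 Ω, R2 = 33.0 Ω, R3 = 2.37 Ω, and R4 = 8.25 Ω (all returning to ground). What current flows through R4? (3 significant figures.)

Combine the parallel branches: R_p = (1/6.58 + 1/33.0 + 1/2.37 + 1/8.25)⁻¹ = 1.378 Ω.
V_A by voltage divider: V_A = 10.3 × 1.378/(2.79 + 1.378) = 3.406 V.
I(R4) = V_A / R4 = 3.406/8.25 = 0.4129 A.

I ≈ 0.413 A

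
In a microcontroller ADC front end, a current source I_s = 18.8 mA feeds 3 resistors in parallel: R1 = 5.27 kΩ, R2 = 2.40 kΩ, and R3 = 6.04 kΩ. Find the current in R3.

Total conductance ΣG = 1/5.27 + 1/2.40 + 1/6.04 = 0.7720 (units of 1/kΩ).
By the current-divider rule, I = I_s · G_k/ΣG = 18.8 × 0.2145 = 4.032 mA.

I ≈ 4.03 mA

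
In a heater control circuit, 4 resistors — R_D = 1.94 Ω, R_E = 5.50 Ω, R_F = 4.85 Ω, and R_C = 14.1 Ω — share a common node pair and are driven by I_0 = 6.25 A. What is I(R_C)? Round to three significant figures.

I ≈ 0.455 A

ΣG = 1/1.94 + 1/5.50 + 1/4.85 + 1/14.1 = 0.9744.
By the current-divider rule, I = I_0 · G_k/ΣG = 6.25 × 0.07279 = 0.4549 A.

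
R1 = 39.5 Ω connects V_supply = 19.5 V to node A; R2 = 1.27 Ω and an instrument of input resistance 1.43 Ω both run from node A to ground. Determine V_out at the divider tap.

The load sits in parallel with R2, giving an effective lower resistance R2' = R2·R_L/(R2+R_L) = 0.6726 Ω.
Voltage divider with the loaded lower leg: V_out = 19.5 × 0.6726/(39.5 + 0.6726) = 19.5 × 0.01674 = 0.3265 V.

V_out ≈ 0.326 V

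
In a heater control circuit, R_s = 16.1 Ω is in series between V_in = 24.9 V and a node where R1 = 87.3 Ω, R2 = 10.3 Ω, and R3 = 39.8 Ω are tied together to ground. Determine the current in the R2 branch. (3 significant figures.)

Combine the parallel branches: R_p = (1/87.3 + 1/10.3 + 1/39.8)⁻¹ = 7.481 Ω.
Node voltage V_A = V_in · R_p/(R_s + R_p) = 24.9 × 0.3173 = 7.900 V.
I(R2) = V_A / R2 = 7.900/10.3 = 0.7670 A.

I ≈ 0.767 A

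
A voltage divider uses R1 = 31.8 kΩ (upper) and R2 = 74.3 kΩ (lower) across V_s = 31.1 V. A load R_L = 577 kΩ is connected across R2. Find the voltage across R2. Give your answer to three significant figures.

V_out ≈ 21.0 V

The load sits in parallel with R2, giving an effective lower resistance R2' = R2·R_L/(R2+R_L) = 65.82 kΩ.
Voltage divider with the loaded lower leg: V_out = 31.1 × 65.82/(31.8 + 65.82) = 31.1 × 0.6743 = 20.97 V.
(Unloaded it would be 21.8 V; the load pulls it down.)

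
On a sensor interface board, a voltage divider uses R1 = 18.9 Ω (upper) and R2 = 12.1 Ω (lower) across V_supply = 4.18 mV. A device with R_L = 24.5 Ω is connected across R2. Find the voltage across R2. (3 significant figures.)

V_out ≈ 1.25 mV

First combine the lower leg with the load: R2 ‖ R_L = 8.100 Ω.
Voltage divider with the loaded lower leg: V_out = 4.18 × 8.100/(18.9 + 8.100) = 4.18 × 0.3000 = 1.254 mV.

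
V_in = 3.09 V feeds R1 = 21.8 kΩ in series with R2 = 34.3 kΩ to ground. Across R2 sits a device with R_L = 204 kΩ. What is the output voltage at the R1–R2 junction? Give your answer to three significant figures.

V_out ≈ 1.77 V

R2 ‖ R_L = (34.3 × 204)/(34.3 + 204) = 29.36 kΩ.
Then V_out = V_in · R2'/(R1 + R2') = 3.09 × 29.36/51.16 = 1.773 V.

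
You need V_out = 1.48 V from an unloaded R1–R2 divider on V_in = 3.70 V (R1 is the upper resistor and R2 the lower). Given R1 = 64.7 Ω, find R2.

R2 ≈ 43.1 Ω

Required fraction k = V_out/V_in = 0.4000.
R2 = R1 · 0.4000/(1 − 0.4000) = 43.13 Ω.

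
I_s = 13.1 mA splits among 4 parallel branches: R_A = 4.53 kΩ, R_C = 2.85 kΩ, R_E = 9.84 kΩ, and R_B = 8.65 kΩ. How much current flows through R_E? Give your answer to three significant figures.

I ≈ 1.69 mA

ΣG = 1/4.53 + 1/2.85 + 1/9.84 + 1/8.65 = 0.7889.
By the current-divider rule, I = I_s · G_k/ΣG = 13.1 × 0.1288 = 1.688 mA.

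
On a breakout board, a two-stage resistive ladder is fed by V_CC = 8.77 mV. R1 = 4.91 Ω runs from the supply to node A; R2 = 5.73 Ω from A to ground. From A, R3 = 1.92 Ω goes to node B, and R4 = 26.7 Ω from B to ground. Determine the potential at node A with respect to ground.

V_A ≈ 4.32 mV

The second stage (R3 + R4 = 28.62 Ω) loads node A in parallel with R2.
R2 ‖ (R3+R4) = 4.774 Ω.
V_A = 8.77 × 4.774/(4.91 + 4.774) = 4.323 mV.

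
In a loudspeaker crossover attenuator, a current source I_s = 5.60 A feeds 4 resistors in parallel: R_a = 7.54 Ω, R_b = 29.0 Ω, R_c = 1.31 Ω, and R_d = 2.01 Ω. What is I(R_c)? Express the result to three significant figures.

Total conductance ΣG = 1/7.54 + 1/29.0 + 1/1.31 + 1/2.01 = 1.428 (units of 1/Ω).
By the current-divider rule, I = I_s · G_k/ΣG = 5.60 × 0.5346 = 2.994 A.

I ≈ 2.99 A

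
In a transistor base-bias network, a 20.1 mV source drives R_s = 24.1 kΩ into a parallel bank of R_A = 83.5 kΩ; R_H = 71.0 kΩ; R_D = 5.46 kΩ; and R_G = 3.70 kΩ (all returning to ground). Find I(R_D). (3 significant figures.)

Parallel bank: R_p = 1/(1/83.5 + 1/71.0 + 1/5.46 + 1/3.70) = 2.086 kΩ.
V_A by voltage divider: V_A = 20.1 × 2.086/(24.1 + 2.086) = 1.601 mV.
I(R_D) = V_A / R_D = 1.601/5.46 = 0.2932 µA.
(Equivalently: I_total = 0.7676 µA, then current-divider fraction G_k/ΣG = 0.3820.)

I ≈ 0.293 µA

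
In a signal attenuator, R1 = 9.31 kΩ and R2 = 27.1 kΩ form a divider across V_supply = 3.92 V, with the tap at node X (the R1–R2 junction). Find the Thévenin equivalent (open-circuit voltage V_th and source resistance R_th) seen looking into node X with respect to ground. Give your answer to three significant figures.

Open-circuit (no load on X): V_th = V_supply · R2/(R1 + R2) = 3.92 × 27.1/(9.310 + 27.1) = 2.918 V.
With V_supply suppressed (replaced by a short), R_th = R1 ‖ R2 = (9.310 × 27.1)/(9.310 + 27.1) = 6.929 kΩ.

V_th ≈ 2.92 V, R_th ≈ 6.93 kΩ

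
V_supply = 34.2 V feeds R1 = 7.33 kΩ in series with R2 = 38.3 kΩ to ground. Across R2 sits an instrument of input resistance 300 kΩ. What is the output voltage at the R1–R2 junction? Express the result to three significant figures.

First combine the lower leg with the load: R2 ‖ R_L = 33.96 kΩ.
Then V_out = V_supply · R2'/(R1 + R2') = 34.2 × 33.96/41.29 = 28.13 V.
(Unloaded it would be 28.7 V; the load pulls it down.)

V_out ≈ 28.1 V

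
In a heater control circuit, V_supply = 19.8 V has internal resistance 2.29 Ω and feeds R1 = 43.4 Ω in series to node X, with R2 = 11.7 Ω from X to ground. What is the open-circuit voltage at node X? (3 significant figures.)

V_th ≈ 4.04 V

R1' = 2.29 + 43.4 = 45.69 Ω (source resistance + R1).
Open-circuit (no load on X): V_th = V_supply · R2/(R1' + R2) = 19.8 × 11.7/(45.69 + 11.7) = 4.037 V.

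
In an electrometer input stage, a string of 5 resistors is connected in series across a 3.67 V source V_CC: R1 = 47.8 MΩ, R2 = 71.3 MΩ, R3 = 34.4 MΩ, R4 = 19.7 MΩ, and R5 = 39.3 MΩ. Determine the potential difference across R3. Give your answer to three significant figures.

V ≈ 0.594 V

Total series resistance ΣR = 47.8 + 71.3 + 34.4 + 19.7 + 39.3 = 212.5 MΩ.
V = V_CC · R/ΣR = 3.67 × 0.1619 = 0.5941 V.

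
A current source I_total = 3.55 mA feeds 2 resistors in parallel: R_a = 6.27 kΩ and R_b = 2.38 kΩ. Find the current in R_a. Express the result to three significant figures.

I ≈ 0.977 mA

Two-branch current divider: I_k = I_total · R_other/(R_1 + R_2).
So I = 3.55 × 2.38/8.650 = 0.9768 mA.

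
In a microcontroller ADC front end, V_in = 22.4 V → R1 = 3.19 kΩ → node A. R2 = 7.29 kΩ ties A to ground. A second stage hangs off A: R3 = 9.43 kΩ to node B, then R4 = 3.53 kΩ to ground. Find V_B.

V_B ≈ 3.62 V

Looking into the second stage from A: R3 + R4 = 12.96 kΩ appears in parallel with R2.
R2 ‖ (R3+R4) = 4.666 kΩ.
So V_A = 22.4 × 0.5939 = 13.30 V.
V_B = V_A × 0.2724 = 3.624 V.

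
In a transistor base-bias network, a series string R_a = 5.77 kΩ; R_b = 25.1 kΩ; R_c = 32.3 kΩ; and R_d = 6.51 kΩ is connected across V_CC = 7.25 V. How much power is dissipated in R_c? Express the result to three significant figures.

ΣR = 69.68 kΩ → I = 7.25/69.68 = 0.1040 mA.
P(R_c) = I²·R_c = (0.1040)² × 32.3 = 0.3497 mW.

P ≈ 0.350 mW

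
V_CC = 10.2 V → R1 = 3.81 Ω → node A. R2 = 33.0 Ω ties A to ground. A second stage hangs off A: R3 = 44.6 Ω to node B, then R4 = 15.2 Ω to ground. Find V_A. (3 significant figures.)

Looking into the second stage from A: R3 + R4 = 59.80 Ω appears in parallel with R2.
Effective lower resistance at A: R2 ‖ 59.80 = 21.27 Ω.
V_A = 10.2 × 21.27/(3.81 + 21.27) = 8.650 V.

V_A ≈ 8.65 V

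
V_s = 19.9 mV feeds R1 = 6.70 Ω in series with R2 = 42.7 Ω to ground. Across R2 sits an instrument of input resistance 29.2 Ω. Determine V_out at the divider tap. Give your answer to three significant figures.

V_out ≈ 14.4 mV

R2 ‖ R_L = (42.7 × 29.2)/(42.7 + 29.2) = 17.34 Ω.
Voltage divider with the loaded lower leg: V_out = 19.9 × 17.34/(6.70 + 17.34) = 19.9 × 0.7213 = 14.35 mV.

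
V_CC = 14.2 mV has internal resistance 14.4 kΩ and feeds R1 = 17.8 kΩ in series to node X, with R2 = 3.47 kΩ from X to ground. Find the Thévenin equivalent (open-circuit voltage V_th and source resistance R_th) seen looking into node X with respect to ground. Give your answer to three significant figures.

V_th ≈ 1.38 mV, R_th ≈ 3.13 kΩ

R1' = 14.4 + 17.8 = 32.20 kΩ (source resistance + R1).
Open-circuit (no load on X): V_th = V_CC · R2/(R1' + R2) = 14.2 × 3.47/(32.20 + 3.47) = 1.381 mV.
Zeroing V_CC shorts the top of R1' to ground, so R_th = R1' ‖ R2 = 3.132 kΩ.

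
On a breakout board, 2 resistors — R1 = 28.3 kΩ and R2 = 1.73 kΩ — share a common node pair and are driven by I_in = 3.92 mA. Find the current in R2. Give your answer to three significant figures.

Two-branch current divider: I_k = I_in · R_other/(R_1 + R_2).
So I = 3.92 × 28.3/30.03 = 3.694 mA.

I ≈ 3.69 mA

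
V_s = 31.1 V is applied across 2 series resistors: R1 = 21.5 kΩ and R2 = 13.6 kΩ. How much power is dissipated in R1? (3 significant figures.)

ΣR = 35.10 kΩ → I = 31.1/35.10 = 0.8860 mA.
V(R1) = I·R = 19.05 V; P = V·I = 19.05 × 0.8860 = 16.88 mW.

P ≈ 16.9 mW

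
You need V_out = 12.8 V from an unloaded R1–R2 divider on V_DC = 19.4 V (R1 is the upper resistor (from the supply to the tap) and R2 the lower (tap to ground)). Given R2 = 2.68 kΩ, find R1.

Required fraction k = V_out/V_DC = 0.6598.
R1 = R2·(1/k − 1) = 2.68 × 0.5156 = 1.382 kΩ.

R1 ≈ 1.38 kΩ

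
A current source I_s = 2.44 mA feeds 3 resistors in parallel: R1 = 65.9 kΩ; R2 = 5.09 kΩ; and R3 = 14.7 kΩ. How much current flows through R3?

I ≈ 0.594 mA

Total conductance ΣG = 1/65.9 + 1/5.09 + 1/14.7 = 0.2797 (units of 1/kΩ).
Current divider: I(R3) = I_s · G_k/ΣG = 2.44 × (0.06803/0.2797) = 2.44 × 0.2432 = 0.5935 mA.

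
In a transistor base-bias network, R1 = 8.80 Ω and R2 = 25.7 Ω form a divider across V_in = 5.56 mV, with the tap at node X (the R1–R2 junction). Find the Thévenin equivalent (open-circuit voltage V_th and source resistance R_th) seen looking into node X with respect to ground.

V_th ≈ 4.14 mV, R_th ≈ 6.56 Ω

V_th is the unloaded tap voltage: V_in · R2/(R1+R2) = 5.56 × 0.7449 = 4.142 mV.
With V_in suppressed (replaced by a short), R_th = R1 ‖ R2 = (8.800 × 25.7)/(8.800 + 25.7) = 6.555 Ω.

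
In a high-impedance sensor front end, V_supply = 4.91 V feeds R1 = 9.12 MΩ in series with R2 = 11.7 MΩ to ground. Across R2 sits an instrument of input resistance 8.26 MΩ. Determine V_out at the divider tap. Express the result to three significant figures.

The load sits in parallel with R2, giving an effective lower resistance R2' = R2·R_L/(R2+R_L) = 4.842 MΩ.
Then V_out = V_supply · R2'/(R1 + R2') = 4.91 × 4.842/13.96 = 1.703 V.

V_out ≈ 1.70 V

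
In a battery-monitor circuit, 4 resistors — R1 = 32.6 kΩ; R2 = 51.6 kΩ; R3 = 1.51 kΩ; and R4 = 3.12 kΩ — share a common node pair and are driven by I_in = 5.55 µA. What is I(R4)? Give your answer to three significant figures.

Conductances: ΣG = 1/32.6 + 1/51.6 + 1/1.51 + 1/3.12 = 1.033 (1/kΩ).
Current divider: I(R4) = I_in · G_k/ΣG = 5.55 × (0.3205/1.033) = 5.55 × 0.3103 = 1.722 µA.

I ≈ 1.72 µA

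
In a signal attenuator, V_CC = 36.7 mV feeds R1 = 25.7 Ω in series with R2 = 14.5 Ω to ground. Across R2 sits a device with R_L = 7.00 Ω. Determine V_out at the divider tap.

The load sits in parallel with R2, giving an effective lower resistance R2' = R2·R_L/(R2+R_L) = 4.721 Ω.
Voltage divider with the loaded lower leg: V_out = 36.7 × 4.721/(25.7 + 4.721) = 36.7 × 0.1552 = 5.695 mV.
(Unloaded it would be 13.2 mV; the load pulls it down.)

V_out ≈ 5.70 mV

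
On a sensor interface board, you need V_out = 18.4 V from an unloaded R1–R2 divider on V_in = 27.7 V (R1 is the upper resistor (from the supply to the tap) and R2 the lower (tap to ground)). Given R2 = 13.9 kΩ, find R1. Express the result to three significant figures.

R1 ≈ 7.03 kΩ

V_out/V_in = R2/(R1+R2) = 0.6643.
R1 = R2·(1/k − 1) = 13.9 × 0.5054 = 7.026 kΩ.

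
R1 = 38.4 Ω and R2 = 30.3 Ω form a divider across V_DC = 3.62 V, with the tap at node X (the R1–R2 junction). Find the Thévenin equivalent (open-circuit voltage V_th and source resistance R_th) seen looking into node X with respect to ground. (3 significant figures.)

V_th ≈ 1.60 V, R_th ≈ 16.9 Ω

V_th is the unloaded tap voltage: V_DC · R2/(R1+R2) = 3.62 × 0.4410 = 1.597 V.
Looking into X with the source shorted: R_th = R1·R2/(R1+R2) = 38.40 × 30.3/68.70 = 16.94 Ω.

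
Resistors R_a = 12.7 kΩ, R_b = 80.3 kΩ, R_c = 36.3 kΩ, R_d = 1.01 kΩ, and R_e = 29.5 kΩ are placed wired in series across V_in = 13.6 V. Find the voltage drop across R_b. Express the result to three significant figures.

V ≈ 6.83 V

Series total: ΣR = 12.7 + 80.3 + 36.3 + 1.01 + 29.5 = 159.8 kΩ.
V = V_in · R/ΣR = 13.6 × 0.5025 = 6.834 V.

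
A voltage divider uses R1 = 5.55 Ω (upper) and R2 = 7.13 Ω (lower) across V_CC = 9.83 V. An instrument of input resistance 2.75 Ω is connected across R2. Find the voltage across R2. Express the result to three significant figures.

V_out ≈ 2.59 V

The load sits in parallel with R2, giving an effective lower resistance R2' = R2·R_L/(R2+R_L) = 1.985 Ω.
Now apply the divider: V_out = 9.83 × 0.2634 = 2.589 V.
(Unloaded it would be 5.53 V; the load pulls it down.)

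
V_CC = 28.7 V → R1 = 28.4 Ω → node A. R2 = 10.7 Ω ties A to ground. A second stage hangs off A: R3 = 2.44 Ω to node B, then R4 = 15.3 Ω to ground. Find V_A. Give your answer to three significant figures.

Node A sees R2 in parallel with the series input of stage 2, R3 + R4 = 17.74 Ω.
Effective lower resistance at A: R2 ‖ 17.74 = 6.674 Ω.
V_A = 28.7 × 6.674/(28.4 + 6.674) = 5.461 V.

V_A ≈ 5.46 V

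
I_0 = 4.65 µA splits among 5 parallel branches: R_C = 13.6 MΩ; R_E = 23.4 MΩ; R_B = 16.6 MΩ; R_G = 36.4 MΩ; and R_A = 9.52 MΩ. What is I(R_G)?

Total conductance ΣG = 1/13.6 + 1/23.4 + 1/16.6 + 1/36.4 + 1/9.52 = 0.3090 (units of 1/MΩ).
By the current-divider rule, I = I_0 · G_k/ΣG = 4.65 × 0.08890 = 0.4134 µA.

I ≈ 0.413 µA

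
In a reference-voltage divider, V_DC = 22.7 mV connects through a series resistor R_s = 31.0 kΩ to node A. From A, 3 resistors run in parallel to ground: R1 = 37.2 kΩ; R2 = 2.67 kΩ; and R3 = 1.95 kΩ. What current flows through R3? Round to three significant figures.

Equivalent of the parallel group: R_p = 1.094 kΩ.
Node voltage V_A = V_DC · R_p/(R_s + R_p) = 22.7 × 0.03408 = 0.7737 mV.
I(R3) = V_A / R3 = 0.7737/1.95 = 0.3967 µA.

I ≈ 0.397 µA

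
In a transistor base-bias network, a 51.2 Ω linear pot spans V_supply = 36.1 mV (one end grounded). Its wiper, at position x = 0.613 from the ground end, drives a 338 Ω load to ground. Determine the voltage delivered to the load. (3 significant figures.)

Split the track: R_lower = x·R_p = 31.39 Ω, R_upper = (1−x)·R_p = 19.81 Ω.
Lower segment in parallel with the load: 31.39 ‖ 338 = 28.72 Ω.
V_out = 36.1 × 28.72/(19.81 + 28.72) = 21.36 mV.

V_out ≈ 21.4 mV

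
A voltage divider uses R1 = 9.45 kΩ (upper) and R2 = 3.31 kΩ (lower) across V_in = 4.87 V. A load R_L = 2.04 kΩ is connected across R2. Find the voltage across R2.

The load sits in parallel with R2, giving an effective lower resistance R2' = R2·R_L/(R2+R_L) = 1.262 kΩ.
Voltage divider with the loaded lower leg: V_out = 4.87 × 1.262/(9.45 + 1.262) = 4.87 × 0.1178 = 0.5738 V.

V_out ≈ 0.574 V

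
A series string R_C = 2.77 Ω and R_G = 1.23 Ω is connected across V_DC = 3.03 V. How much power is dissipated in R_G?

P ≈ 0.706 W

ΣR = 4.000 Ω → I = 3.03/4.000 = 0.7575 A.
V(R_G) = I·R = 0.9317 V; P = V·I = 0.9317 × 0.7575 = 0.7058 W.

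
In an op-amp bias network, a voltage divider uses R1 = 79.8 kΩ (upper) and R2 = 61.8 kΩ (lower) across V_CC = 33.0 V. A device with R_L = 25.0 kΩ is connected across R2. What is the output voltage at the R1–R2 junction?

R2 ‖ R_L = (61.8 × 25.0)/(61.8 + 25.0) = 17.80 kΩ.
Then V_out = V_CC · R2'/(R1 + R2') = 33.0 × 17.80/97.60 = 6.018 V.
(Unloaded it would be 14.4 V; the load pulls it down.)

V_out ≈ 6.02 V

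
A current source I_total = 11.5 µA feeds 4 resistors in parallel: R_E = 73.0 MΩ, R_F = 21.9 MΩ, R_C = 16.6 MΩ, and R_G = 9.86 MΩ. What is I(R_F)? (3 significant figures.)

Total conductance ΣG = 1/73.0 + 1/21.9 + 1/16.6 + 1/9.86 = 0.2210 (units of 1/MΩ).
Current divider: I(R_F) = I_total · G_k/ΣG = 11.5 × (0.04566/0.2210) = 11.5 × 0.2066 = 2.376 µA.

I ≈ 2.38 µA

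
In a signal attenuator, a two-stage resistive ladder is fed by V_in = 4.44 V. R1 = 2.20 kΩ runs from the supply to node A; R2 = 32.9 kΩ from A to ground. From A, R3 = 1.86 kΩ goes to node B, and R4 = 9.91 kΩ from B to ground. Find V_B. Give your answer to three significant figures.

V_B ≈ 2.98 V

Looking into the second stage from A: R3 + R4 = 11.77 kΩ appears in parallel with R2.
R2 ‖ (R3+R4) = 8.669 kΩ.
First divider: V_A = V_in · 8.669/(2.20 + 8.669) = 3.541 V.
Then the unloaded second divider: V_B = V_A × R4/(R3+R4) = 3.541 × 0.8420 = 2.982 V.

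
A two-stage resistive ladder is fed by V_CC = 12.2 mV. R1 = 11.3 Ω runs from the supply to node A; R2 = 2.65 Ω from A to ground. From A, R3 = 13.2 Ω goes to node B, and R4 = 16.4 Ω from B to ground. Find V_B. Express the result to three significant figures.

Node A sees R2 in parallel with the series input of stage 2, R3 + R4 = 29.60 Ω.
Effective lower resistance at A: R2 ‖ 29.60 = 2.432 Ω.
V_A = 12.2 × 2.432/(11.3 + 2.432) = 2.161 mV.
Stage 2 is unloaded, so V_B = V_A · R4/(R3+R4) = 2.161 × 16.4/29.60 = 1.197 mV.

V_B ≈ 1.20 mV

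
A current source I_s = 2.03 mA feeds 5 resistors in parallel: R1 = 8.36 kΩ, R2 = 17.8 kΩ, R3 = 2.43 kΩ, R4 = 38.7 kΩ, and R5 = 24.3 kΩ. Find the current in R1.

Total conductance ΣG = 1/8.36 + 1/17.8 + 1/2.43 + 1/38.7 + 1/24.3 = 0.6543 (units of 1/kΩ).
R1 takes the fraction G_k/ΣG = 0.1196/0.6543 = 0.1828, so I = 2.03 × 0.1828 = 0.3711 mA.

I ≈ 0.371 mA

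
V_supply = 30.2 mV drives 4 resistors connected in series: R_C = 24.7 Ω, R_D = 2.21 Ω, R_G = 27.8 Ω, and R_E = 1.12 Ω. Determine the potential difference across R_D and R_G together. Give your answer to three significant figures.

Series total: ΣR = 24.7 + 2.21 + 27.8 + 1.12 = 55.83 Ω.
R_{R_D..R_G} = 2.21 + 27.8 = 30.01 Ω.
By the voltage-divider rule, V = 30.2 × 30.01/55.83 = 16.23 mV.

V ≈ 16.2 mV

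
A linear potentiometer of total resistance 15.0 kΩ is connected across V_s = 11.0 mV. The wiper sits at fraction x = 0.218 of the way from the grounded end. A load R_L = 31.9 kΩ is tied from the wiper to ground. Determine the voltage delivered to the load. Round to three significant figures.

V_out ≈ 2.22 mV

Lower segment x·R_p = 3.270 kΩ; upper segment (1−x)·R_p = 11.73 kΩ.
Lower segment in parallel with the load: 3.270 ‖ 31.9 = 2.966 kΩ.
Loaded-divider output: V_out = 11.0 × 0.2018 = 2.220 mV.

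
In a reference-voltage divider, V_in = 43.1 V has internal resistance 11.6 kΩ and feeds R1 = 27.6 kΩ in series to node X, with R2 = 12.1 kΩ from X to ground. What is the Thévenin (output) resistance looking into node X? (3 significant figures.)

R1' = 11.6 + 27.6 = 39.20 kΩ (source resistance + R1).
Zeroing V_in shorts the top of R1' to ground, so R_th = R1' ‖ R2 = 9.246 kΩ.

R_th ≈ 9.25 kΩ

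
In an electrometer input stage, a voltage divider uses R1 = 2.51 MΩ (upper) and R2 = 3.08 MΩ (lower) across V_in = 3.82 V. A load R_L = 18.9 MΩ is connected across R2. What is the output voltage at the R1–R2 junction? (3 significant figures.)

V_out ≈ 1.96 V

The load sits in parallel with R2, giving an effective lower resistance R2' = R2·R_L/(R2+R_L) = 2.648 MΩ.
Voltage divider with the loaded lower leg: V_out = 3.82 × 2.648/(2.51 + 2.648) = 3.82 × 0.5134 = 1.961 V.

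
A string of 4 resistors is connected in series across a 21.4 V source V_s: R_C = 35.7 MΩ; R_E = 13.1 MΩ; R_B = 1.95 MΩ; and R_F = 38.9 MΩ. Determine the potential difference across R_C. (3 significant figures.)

Total series resistance ΣR = 35.7 + 13.1 + 1.95 + 38.9 = 89.65 MΩ.
Voltage divider: V = V_s · (35.70 / 89.65) = 21.4 × 0.3982 = 8.522 V.

V ≈ 8.52 V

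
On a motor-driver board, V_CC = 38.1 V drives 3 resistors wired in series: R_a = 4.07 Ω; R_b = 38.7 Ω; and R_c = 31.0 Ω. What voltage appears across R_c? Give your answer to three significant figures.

ΣR = 4.07 + 38.7 + 31.0 = 73.77 Ω.
Voltage divider: V = V_CC · (31.00 / 73.77) = 38.1 × 0.4202 = 16.01 V.

V ≈ 16.0 V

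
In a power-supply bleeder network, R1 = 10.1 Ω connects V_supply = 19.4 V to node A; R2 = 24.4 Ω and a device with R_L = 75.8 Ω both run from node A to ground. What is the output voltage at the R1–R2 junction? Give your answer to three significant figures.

The load sits in parallel with R2, giving an effective lower resistance R2' = R2·R_L/(R2+R_L) = 18.46 Ω.
Then V_out = V_supply · R2'/(R1 + R2') = 19.4 × 18.46/28.56 = 12.54 V.
(Unloaded it would be 13.7 V; the load pulls it down.)

V_out ≈ 12.5 V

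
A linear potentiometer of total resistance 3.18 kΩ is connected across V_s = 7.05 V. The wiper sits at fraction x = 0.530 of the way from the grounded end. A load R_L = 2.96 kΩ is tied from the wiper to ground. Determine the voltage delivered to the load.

V_out ≈ 2.95 V

Split the track: R_lower = x·R_p = 1.685 kΩ, R_upper = (1−x)·R_p = 1.495 kΩ.
(x·R_p) ‖ R_L = 1.074 kΩ.
Then V_out = V_s · 1.074/(1.495 + 1.074) = 2.948 V.
(Unloaded: V_out = x·V_s = 3.74 V.)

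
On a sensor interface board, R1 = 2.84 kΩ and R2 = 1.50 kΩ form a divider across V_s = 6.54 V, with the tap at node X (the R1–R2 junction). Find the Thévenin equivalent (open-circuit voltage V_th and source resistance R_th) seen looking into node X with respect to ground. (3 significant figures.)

V_th ≈ 2.26 V, R_th ≈ 0.982 kΩ

Open-circuit (no load on X): V_th = V_s · R2/(R1 + R2) = 6.54 × 1.50/(2.840 + 1.50) = 2.260 V.
Zeroing V_s shorts the top of R1 to ground, so R_th = R1 ‖ R2 = 0.9816 kΩ.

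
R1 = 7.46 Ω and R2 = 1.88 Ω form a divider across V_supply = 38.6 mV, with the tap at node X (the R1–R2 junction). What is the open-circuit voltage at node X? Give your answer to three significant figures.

V_th ≈ 7.77 mV

With X open, the divider is unloaded: V_th = 38.6 × 1.88/9.340 = 7.770 mV.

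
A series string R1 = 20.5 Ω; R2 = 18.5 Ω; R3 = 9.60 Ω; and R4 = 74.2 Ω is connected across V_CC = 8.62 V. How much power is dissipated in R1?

The common current is I = 8.62/122.8 = 0.07020 A.
P = I²R = 0.004927 × 20.5 = 0.1010 W.

P ≈ 0.101 W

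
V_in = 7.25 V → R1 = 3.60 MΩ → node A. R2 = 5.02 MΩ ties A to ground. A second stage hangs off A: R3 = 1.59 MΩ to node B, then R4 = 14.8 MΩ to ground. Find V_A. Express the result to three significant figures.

The second stage (R3 + R4 = 16.39 MΩ) loads node A in parallel with R2.
Effective lower resistance at A: R2 ‖ 16.39 = 3.843 MΩ.
First divider: V_A = V_in · 3.843/(3.60 + 3.843) = 3.743 V.

V_A ≈ 3.74 V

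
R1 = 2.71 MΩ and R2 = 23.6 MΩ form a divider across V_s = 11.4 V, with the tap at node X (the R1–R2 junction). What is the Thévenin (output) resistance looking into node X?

With V_s suppressed (replaced by a short), R_th = R1 ‖ R2 = (2.710 × 23.6)/(2.710 + 23.6) = 2.431 MΩ.

R_th ≈ 2.43 MΩ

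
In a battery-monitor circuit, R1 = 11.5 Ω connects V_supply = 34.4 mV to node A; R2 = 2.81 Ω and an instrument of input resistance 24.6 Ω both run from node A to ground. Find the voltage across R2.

V_out ≈ 6.19 mV

The load sits in parallel with R2, giving an effective lower resistance R2' = R2·R_L/(R2+R_L) = 2.522 Ω.
Now apply the divider: V_out = 34.4 × 0.1799 = 6.187 mV.
(Unloaded it would be 6.75 mV; the load pulls it down.)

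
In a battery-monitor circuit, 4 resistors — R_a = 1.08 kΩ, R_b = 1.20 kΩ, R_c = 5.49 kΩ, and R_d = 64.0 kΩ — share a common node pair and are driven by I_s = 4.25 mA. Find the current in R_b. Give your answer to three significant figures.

ΣG = 1/1.08 + 1/1.20 + 1/5.49 + 1/64.0 = 1.957.
By the current-divider rule, I = I_s · G_k/ΣG = 4.25 × 0.4258 = 1.810 mA.

I ≈ 1.81 mA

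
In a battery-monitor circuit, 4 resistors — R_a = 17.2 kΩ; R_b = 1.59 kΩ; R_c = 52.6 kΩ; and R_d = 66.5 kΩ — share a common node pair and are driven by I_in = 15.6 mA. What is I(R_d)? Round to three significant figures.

Conductances: ΣG = 1/17.2 + 1/1.59 + 1/52.6 + 1/66.5 = 0.7211 (1/kΩ).
R_d takes the fraction G_k/ΣG = 0.01504/0.7211 = 0.02085, so I = 15.6 × 0.02085 = 0.3253 mA.

I ≈ 0.325 mA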